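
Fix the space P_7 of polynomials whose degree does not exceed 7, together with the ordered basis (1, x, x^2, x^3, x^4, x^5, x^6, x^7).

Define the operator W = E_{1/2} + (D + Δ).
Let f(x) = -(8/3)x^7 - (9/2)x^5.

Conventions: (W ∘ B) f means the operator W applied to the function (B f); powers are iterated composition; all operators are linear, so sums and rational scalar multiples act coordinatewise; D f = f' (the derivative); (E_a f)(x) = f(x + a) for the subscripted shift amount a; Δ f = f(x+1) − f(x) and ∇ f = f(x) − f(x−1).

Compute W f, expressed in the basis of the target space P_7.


E_{1/2} f = -(8/3)x^7 - (28/3)x^6 - (37/2)x^5 - (275/12)x^4 - (205/12)x^3 - (59/8)x^2 - (163/96)x - 31/192
D f = -(56/3)x^6 - (45/2)x^4
Δ f = -(56/3)x^6 - 56x^5 - (695/6)x^4 - (415/3)x^3 - 101x^2 - (247/6)x - 43/6
(D + Δ) f = -(112/3)x^6 - 56x^5 - (415/3)x^4 - (415/3)x^3 - 101x^2 - (247/6)x - 43/6
(E_{1/2} + (D + Δ)) f = -(8/3)x^7 - (140/3)x^6 - (149/2)x^5 - (645/4)x^4 - (1865/12)x^3 - (867/8)x^2 - (4115/96)x - 469/64

the result is g(x) = -(8/3)x^7 - (140/3)x^6 - (149/2)x^5 - (645/4)x^4 - (1865/12)x^3 - (867/8)x^2 - (4115/96)x - 469/64


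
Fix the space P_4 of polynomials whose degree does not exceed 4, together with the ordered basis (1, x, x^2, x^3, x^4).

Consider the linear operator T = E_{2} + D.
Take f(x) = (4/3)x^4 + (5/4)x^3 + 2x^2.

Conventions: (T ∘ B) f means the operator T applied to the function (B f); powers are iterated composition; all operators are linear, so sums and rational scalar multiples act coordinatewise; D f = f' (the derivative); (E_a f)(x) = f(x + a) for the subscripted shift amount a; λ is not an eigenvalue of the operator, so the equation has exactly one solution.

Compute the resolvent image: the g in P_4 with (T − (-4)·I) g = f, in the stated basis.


write g with unknown coordinates in the stated basis and equate coefficients in (T − (-4)·I) g = f
solving from the highest basis element down gives g = (4/15)x^4 - (39/100)x^3 - (89/500)x^2 - (2089/3750)x + 4637/18750
check: T g = (4/15)x^4 + (281/100)x^3 + (339/125)x^2 + (4178/1875)x - 9274/9375
so T g − (-4)·g = (4/3)x^4 + (5/4)x^3 + 2x^2 = f ✓

the result is g(x) = (4/15)x^4 - (39/100)x^3 - (89/500)x^2 - (2089/3750)x + 4637/18750


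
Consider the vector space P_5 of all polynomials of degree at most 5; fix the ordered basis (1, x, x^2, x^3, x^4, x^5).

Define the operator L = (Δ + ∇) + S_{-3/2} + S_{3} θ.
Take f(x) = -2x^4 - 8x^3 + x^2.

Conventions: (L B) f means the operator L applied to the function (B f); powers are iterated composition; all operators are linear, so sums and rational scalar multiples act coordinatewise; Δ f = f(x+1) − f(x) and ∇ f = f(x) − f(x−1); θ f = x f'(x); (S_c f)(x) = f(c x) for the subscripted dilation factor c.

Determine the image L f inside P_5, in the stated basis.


g(x) = -(5265/8)x^4 - 637x^3 - (111/4)x^2 - 12x - 16

Δ f = -8x^3 - 36x^2 - 30x - 9
∇ f = -8x^3 - 12x^2 + 18x - 7
(Δ + ∇) f = -16x^3 - 48x^2 - 12x - 16
S_{-3/2} f = -(81/8)x^4 + 27x^3 + (9/4)x^2
θ f = -8x^4 - 24x^3 + 2x^2
S_{3} θ f = -648x^4 - 648x^3 + 18x^2
((Δ + ∇) + S_{-3/2} + S_{3} θ) f = -(5265/8)x^4 - 637x^3 - (111/4)x^2 - 12x - 16


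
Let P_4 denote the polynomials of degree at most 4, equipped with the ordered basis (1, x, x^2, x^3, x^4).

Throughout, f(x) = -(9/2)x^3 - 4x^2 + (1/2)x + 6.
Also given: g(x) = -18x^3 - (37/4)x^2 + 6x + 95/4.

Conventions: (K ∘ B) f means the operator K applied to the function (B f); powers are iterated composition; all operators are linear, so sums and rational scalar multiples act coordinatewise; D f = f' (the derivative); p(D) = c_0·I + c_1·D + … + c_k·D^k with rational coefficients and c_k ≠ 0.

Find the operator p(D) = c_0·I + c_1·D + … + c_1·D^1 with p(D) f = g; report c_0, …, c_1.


D^0 f = -(9/2)x^3 - 4x^2 + (1/2)x + 6
D^1 f = -(27/2)x^2 - 8x + 1/2
matching coefficients of g against c_0 f + c_1 Df + … from the top degree down determines the c_i
solution: c_0 = 4, c_1 = -1/2

p(D) = 4·I − (1/2)·D, i.e. c_0 = 4, c_1 = -1/2


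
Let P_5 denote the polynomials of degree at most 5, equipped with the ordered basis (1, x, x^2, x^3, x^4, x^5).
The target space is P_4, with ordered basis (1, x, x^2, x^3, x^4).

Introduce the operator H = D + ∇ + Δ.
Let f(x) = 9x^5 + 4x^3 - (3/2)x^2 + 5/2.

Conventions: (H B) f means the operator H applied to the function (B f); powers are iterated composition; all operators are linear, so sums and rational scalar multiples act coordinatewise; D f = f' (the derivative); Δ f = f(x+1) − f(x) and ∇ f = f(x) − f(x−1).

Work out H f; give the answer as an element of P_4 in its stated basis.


D f = 45x^4 + 12x^2 - 3x
∇ f = 45x^4 - 90x^3 + 102x^2 - 60x + 29/2
Δ f = 45x^4 + 90x^3 + 102x^2 + 54x + 23/2
(D + ∇ + Δ) f = 135x^4 + 216x^2 - 9x + 26

g(x) = 135x^4 + 216x^2 - 9x + 26


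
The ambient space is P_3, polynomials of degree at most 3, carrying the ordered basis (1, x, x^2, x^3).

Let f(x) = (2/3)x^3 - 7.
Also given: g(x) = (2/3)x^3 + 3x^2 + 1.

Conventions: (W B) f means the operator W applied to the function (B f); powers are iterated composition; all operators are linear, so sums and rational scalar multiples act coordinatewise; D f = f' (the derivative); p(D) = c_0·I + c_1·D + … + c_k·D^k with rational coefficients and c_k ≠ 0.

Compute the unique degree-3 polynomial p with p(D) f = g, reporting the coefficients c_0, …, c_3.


D^0 f = (2/3)x^3 - 7
D^1 f = 2x^2
D^2 f = 4x
D^3 f = 4
matching coefficients of g against c_0 f + c_1 Df + … from the top degree down determines the c_i
solution: c_0 = 1, c_1 = 3/2, c_2 = 0, c_3 = 2

p(D) = I + (3/2)·D + 2·D^3, i.e. c_0 = 1, c_1 = 3/2, c_2 = 0, c_3 = 2


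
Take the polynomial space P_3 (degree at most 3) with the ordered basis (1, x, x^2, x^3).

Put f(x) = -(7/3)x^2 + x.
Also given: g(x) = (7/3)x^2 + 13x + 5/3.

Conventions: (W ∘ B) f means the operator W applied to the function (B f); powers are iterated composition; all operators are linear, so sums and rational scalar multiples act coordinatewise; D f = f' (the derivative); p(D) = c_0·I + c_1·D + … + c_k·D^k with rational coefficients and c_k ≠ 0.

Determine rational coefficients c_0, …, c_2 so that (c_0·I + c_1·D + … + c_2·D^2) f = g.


c_0 = -1, c_1 = -3, c_2 = -1

D^0 f = -(7/3)x^2 + x
D^1 f = -(14/3)x + 1
D^2 f = -14/3
matching coefficients of g against c_0 f + c_1 Df + … from the top degree down determines the c_i
solution: c_0 = -1, c_1 = -3, c_2 = -1


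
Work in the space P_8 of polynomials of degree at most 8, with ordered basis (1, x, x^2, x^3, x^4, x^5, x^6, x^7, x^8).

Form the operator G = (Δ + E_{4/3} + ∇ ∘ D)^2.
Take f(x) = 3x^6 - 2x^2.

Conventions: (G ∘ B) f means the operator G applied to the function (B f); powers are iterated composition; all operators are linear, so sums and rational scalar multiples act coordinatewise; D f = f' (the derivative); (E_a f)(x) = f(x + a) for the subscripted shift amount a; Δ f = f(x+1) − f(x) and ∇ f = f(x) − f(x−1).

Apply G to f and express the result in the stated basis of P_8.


the image equals g(x) = 3x^6 + 84x^5 + 920x^4 + (36520/9)x^3 + (64862/9)x^2 + (109444/27)x + 867520/243

Δ f = 18x^5 + 45x^4 + 60x^3 + 45x^2 + 14x + 1
E_{4/3} f = 3x^6 + 24x^5 + 80x^4 + (1280/9)x^3 + (1262/9)x^2 + (1904/27)x + 3232/243
D f = 18x^5 - 4x
∇ D f = 90x^4 - 180x^3 + 180x^2 - 90x + 14
(Δ + E_{4/3} + ∇ ∘ D) f = 3x^6 + 42x^5 + 215x^4 + (200/9)x^3 + (3287/9)x^2 - (148/27)x + 6877/243
Δ (Δ + E_{4/3} + ∇ ∘ D) f = 18x^5 + 255x^4 + 1340x^3 + (5465/3)x^2 + (16966/9)x + 17333/27
E_{4/3} (Δ + E_{4/3} + ∇ ∘ D) f = 3x^6 + 66x^5 + 575x^4 + (18520/9)x^3 + (34967/9)x^2 + (104356/27)x + 387901/243
D (Δ + E_{4/3} + ∇ ∘ D) f = 18x^5 + 210x^4 + 860x^3 + (200/3)x^2 + (6574/9)x - 148/27
∇ D (Δ + E_{4/3} + ∇ ∘ D) f = 90x^4 + 660x^3 + 1500x^2 - (5090/3)x + 11986/9
(Δ + E_{4/3} + ∇ ∘ D) (Δ + E_{4/3} + ∇ ∘ D) f = 3x^6 + 84x^5 + 920x^4 + (36520/9)x^3 + (64862/9)x^2 + (109444/27)x + 867520/243


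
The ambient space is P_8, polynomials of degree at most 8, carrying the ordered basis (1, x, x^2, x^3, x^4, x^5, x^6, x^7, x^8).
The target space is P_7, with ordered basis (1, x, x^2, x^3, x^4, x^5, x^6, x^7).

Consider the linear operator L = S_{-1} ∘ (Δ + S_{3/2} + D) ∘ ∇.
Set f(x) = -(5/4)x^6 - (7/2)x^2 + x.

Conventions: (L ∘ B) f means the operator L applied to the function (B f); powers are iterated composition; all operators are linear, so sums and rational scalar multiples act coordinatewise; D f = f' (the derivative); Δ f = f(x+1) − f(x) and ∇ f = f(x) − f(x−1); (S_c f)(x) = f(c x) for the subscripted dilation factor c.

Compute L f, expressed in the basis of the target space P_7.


∇ f = -(15/2)x^5 + (75/4)x^4 - 25x^3 + (75/4)x^2 - (29/2)x + 23/4
Δ ∇ f = -(75/2)x^4 - (75/2)x^2 - 19/2
S_{3/2} ∇ f = -(3645/64)x^5 + (6075/64)x^4 - (675/8)x^3 + (675/16)x^2 - (87/4)x + 23/4
D ∇ f = -(75/2)x^4 + 75x^3 - 75x^2 + (75/2)x - 29/2
(Δ + S_{3/2} + D) ∇ f = -(3645/64)x^5 + (1275/64)x^4 - (75/8)x^3 - (1125/16)x^2 + (63/4)x - 73/4
S_{-1} (Δ + S_{3/2} + D) ∇ f = (3645/64)x^5 + (1275/64)x^4 + (75/8)x^3 - (1125/16)x^2 - (63/4)x - 73/4

g(x) = (3645/64)x^5 + (1275/64)x^4 + (75/8)x^3 - (1125/16)x^2 - (63/4)x - 73/4


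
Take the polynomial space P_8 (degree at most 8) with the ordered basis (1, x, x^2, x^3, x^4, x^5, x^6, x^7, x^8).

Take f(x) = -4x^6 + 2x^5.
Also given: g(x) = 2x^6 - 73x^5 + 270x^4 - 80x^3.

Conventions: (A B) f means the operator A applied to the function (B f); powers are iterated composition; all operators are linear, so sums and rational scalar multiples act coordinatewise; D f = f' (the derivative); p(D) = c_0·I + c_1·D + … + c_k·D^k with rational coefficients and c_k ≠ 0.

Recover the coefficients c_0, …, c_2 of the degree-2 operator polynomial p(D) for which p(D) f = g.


c_0 = -1/2, c_1 = 3, c_2 = -2

D^0 f = -4x^6 + 2x^5
D^1 f = -24x^5 + 10x^4
D^2 f = -120x^4 + 40x^3
matching coefficients of g against c_0 f + c_1 Df + … from the top degree down determines the c_i
solution: c_0 = -1/2, c_1 = 3, c_2 = -2


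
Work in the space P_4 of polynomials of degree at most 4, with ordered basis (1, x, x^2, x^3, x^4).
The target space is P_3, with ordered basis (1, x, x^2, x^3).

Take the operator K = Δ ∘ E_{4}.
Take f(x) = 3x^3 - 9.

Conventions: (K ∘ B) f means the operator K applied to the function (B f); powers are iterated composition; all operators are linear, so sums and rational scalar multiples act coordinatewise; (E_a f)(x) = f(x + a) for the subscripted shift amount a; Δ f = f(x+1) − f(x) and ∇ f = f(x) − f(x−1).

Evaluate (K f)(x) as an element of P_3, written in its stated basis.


g(x) = 9x^2 + 81x + 183

E_{4} f = 3x^3 + 36x^2 + 144x + 183
Δ E_{4} f = 9x^2 + 81x + 183


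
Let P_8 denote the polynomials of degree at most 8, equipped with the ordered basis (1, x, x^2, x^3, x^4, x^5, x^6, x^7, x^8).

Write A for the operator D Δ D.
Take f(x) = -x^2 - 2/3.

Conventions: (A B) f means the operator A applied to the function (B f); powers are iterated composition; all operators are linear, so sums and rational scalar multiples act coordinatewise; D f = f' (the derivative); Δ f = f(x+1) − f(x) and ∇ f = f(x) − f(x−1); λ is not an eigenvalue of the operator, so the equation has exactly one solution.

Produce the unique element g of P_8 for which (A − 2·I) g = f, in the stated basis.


write g with unknown coordinates in the stated basis and equate coefficients in (A − 2·I) g = f
solving from the highest basis element down gives g = (1/2)x^2 + 1/3
check: A g = 0
so A g − 2·g = -x^2 - 2/3 = f ✓

the result is g(x) = (1/2)x^2 + 1/3


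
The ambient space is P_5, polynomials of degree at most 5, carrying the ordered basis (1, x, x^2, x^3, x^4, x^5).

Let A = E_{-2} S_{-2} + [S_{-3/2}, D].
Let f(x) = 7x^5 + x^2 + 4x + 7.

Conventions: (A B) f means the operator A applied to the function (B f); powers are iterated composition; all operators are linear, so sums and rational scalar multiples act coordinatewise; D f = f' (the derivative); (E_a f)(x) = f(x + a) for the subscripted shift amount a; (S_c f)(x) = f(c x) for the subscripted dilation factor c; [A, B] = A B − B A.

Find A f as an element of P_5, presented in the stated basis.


S_{-2} f = -224x^5 + 4x^2 - 8x + 7
E_{-2} S_{-2} f = -224x^5 + 2240x^4 - 8960x^3 + 17924x^2 - 17944x + 7207
D f = 35x^4 + 2x + 4
S_{-3/2} D f = (2835/16)x^4 - 3x + 4
S_{-3/2} f = -(1701/32)x^5 + (9/4)x^2 - 6x + 7
D S_{-3/2} f = -(8505/32)x^4 + (9/2)x - 6
[S_{-3/2}, D] f = (14175/32)x^4 - (15/2)x + 10
(E_{-2} S_{-2} + [S_{-3/2}, D]) f = -224x^5 + (85855/32)x^4 - 8960x^3 + 17924x^2 - (35903/2)x + 7217

the result is g(x) = -224x^5 + (85855/32)x^4 - 8960x^3 + 17924x^2 - (35903/2)x + 7217


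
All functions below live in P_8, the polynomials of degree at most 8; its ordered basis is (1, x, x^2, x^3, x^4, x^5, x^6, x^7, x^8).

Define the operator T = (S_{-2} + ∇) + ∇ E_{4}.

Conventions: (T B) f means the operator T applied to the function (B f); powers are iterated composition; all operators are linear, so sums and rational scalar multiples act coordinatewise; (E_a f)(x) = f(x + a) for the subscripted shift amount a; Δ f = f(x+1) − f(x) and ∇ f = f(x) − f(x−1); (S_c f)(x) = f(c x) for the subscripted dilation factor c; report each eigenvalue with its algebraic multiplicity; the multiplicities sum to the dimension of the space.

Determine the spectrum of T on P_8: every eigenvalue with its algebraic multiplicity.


image of 1: 1
image of x: -2x + 2
image of x^2: 4x^2 + 4x + 6
image of x^3: -8x^3 + 6x^2 + 18x + 38
image of x^4: 16x^4 + 8x^3 + 36x^2 + 152x + 174
image of x^5: -32x^5 + 10x^4 + 60x^3 + 380x^2 + 870x + 782
image of x^6: 64x^6 + 12x^5 + 90x^4 + 760x^3 + 2610x^2 + 4692x + 3366
image of x^7: -128x^7 + 14x^6 + 126x^5 + 1330x^4 + 6090x^3 + 16422x^2 + 23562x + 14198
image of x^8: 256x^8 + 16x^7 + 168x^6 + 2128x^5 + 12180x^4 + 43792x^3 + 94248x^2 + 113584x + 58974
the matrix is upper triangular; its diagonal is (1, -2, 4, -8, 16, -32, 64, -128, 256)
for a triangular matrix the eigenvalues are the diagonal entries, with algebraic multiplicity their repetition count

λ = -128 (multiplicity 1), λ = -32 (multiplicity 1), λ = -8 (multiplicity 1), λ = -2 (multiplicity 1), λ = 1 (multiplicity 1), λ = 4 (multiplicity 1), λ = 16 (multiplicity 1), λ = 64 (multiplicity 1), λ = 256 (multiplicity 1)


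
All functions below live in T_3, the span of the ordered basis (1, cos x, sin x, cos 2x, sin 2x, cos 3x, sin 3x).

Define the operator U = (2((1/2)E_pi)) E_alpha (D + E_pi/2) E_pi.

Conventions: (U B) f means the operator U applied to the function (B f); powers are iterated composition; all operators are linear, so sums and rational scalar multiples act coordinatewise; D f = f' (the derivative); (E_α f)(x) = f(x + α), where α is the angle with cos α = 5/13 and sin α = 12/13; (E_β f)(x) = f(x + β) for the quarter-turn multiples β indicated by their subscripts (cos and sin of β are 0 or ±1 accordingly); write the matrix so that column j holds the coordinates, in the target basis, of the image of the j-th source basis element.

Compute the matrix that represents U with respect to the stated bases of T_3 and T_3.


the matrix is [[1, 0, 0, 0, 0, 0, 0]; [0, -24/13, 10/13, 0, 0, 0, 0]; [0, -10/13, -24/13, 0, 0, 0, 0]; [0, 0, 0, -121/169, -358/169, 0, 0]; [0, 0, 0, 358/169, -121/169, 0, 0]; [0, 0, 0, 0, 0, 1656/2197, -4070/2197]; [0, 0, 0, 0, 0, 4070/2197, 1656/2197]] (rows listed top to bottom)

image of 1: 1
image of cos x: -(24/13)cos x - (10/13)sin x
image of sin x: (10/13)cos x - (24/13)sin x
image of cos 2x: -(121/169)cos 2x + (358/169)sin 2x
image of sin 2x: -(358/169)cos 2x - (121/169)sin 2x
image of cos 3x: (1656/2197)cos 3x + (4070/2197)sin 3x
image of sin 3x: -(4070/2197)cos 3x + (1656/2197)sin 3x
each image's coordinates form column j of the matrix


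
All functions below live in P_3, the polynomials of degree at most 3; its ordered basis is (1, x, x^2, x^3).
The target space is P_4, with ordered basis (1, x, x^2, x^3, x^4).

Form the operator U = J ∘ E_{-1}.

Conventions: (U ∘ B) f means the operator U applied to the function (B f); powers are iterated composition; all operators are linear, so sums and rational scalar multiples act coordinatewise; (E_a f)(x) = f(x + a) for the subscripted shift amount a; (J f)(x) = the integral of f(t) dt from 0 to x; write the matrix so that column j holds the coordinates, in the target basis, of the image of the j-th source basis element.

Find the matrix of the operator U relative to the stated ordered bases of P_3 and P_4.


the matrix is [[0, 0, 0, 0]; [1, -1, 1, -1]; [0, 1/2, -1, 3/2]; [0, 0, 1/3, -1]; [0, 0, 0, 1/4]] (rows listed top to bottom)

image of 1: x
image of x: (1/2)x^2 - x
image of x^2: (1/3)x^3 - x^2 + x
image of x^3: (1/4)x^4 - x^3 + (3/2)x^2 - x
each image's coordinates form column j of the matrix


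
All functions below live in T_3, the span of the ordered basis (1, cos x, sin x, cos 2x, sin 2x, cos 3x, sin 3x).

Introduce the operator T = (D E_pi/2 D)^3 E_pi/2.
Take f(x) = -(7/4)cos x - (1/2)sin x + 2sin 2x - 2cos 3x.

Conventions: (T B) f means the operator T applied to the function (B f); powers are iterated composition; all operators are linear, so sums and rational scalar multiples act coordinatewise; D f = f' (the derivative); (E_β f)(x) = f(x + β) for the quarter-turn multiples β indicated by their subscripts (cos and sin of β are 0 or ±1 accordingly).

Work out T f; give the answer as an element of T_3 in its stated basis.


the image equals g(x) = (7/4)cos x + (1/2)sin x - 128sin 2x + 1458cos 3x

E_pi/2 f = -(1/2)cos x + (7/4)sin x - 2sin 2x - 2sin 3x
D E_pi/2 f = (7/4)cos x + (1/2)sin x - 4cos 2x - 6cos 3x
E_pi/2 D E_pi/2 f = (1/2)cos x - (7/4)sin x + 4cos 2x - 6sin 3x
D E_pi/2 D E_pi/2 f = -(7/4)cos x - (1/2)sin x - 8sin 2x - 18cos 3x
D (D E_pi/2 D) E_pi/2 f = -(1/2)cos x + (7/4)sin x - 16cos 2x + 54sin 3x
E_pi/2 D (D E_pi/2 D) E_pi/2 f = (7/4)cos x + (1/2)sin x + 16cos 2x - 54cos 3x
D E_pi/2 D (D E_pi/2 D) E_pi/2 f = (1/2)cos x - (7/4)sin x - 32sin 2x + 162sin 3x
D (D E_pi/2 D) (D E_pi/2 D) E_pi/2 f = -(7/4)cos x - (1/2)sin x - 64cos 2x + 486cos 3x
E_pi/2 D (D E_pi/2 D) (D E_pi/2 D) E_pi/2 f = -(1/2)cos x + (7/4)sin x + 64cos 2x + 486sin 3x
D E_pi/2 D (D E_pi/2 D) (D E_pi/2 D) E_pi/2 f = (7/4)cos x + (1/2)sin x - 128sin 2x + 1458cos 3x


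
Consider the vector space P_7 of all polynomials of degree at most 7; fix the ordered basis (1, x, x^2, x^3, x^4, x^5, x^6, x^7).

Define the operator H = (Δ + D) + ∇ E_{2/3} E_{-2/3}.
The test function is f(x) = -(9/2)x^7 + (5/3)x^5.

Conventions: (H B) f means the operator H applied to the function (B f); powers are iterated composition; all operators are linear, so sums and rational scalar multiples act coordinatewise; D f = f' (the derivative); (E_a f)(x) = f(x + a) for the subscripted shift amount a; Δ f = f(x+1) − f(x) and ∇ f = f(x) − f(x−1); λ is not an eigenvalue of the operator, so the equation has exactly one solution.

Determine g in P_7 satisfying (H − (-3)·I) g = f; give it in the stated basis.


the image equals g(x) = -(3/2)x^7 + (21/2)x^6 - (562/9)x^5 + (3125/9)x^4 - (13760/9)x^3 + (135647/27)x^2 - (297428/27)x + 326099/27

write g with unknown coordinates in the stated basis and equate coefficients in (H − (-3)·I) g = f
solving from the highest basis element down gives g = -(3/2)x^7 + (21/2)x^6 - (562/9)x^5 + (3125/9)x^4 - (13760/9)x^3 + (135647/27)x^2 - (297428/27)x + 326099/27
check: H g = -(63/2)x^6 + 189x^5 - (3125/3)x^4 + (13760/3)x^3 - (135647/9)x^2 + (297428/9)x - 326099/9
so H g − (-3)·g = -(9/2)x^7 + (5/3)x^5 = f ✓


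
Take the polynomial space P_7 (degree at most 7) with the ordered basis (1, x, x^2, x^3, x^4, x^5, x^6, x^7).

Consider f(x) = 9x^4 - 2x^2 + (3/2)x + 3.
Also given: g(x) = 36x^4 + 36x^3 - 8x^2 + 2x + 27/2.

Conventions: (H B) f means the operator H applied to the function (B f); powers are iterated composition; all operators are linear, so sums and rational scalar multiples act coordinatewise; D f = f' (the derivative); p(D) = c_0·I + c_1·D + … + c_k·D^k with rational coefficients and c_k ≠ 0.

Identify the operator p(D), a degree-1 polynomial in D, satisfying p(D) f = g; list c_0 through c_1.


p(D) = 4·I + D, i.e. c_0 = 4, c_1 = 1

D^0 f = 9x^4 - 2x^2 + (3/2)x + 3
D^1 f = 36x^3 - 4x + 3/2
matching coefficients of g against c_0 f + c_1 Df + … from the top degree down determines the c_i
solution: c_0 = 4, c_1 = 1


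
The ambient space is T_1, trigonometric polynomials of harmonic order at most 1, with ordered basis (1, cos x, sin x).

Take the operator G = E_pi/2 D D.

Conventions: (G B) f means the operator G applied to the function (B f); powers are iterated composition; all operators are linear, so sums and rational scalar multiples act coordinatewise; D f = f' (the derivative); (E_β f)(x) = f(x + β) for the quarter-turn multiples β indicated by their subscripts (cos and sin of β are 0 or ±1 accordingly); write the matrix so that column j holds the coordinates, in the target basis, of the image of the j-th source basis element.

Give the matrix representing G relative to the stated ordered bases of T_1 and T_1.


the matrix is [[0, 0, 0]; [0, 0, -1]; [0, 1, 0]] (rows listed top to bottom)

image of 1: 0
image of cos x: sin x
image of sin x: -cos x
each image's coordinates form column j of the matrix


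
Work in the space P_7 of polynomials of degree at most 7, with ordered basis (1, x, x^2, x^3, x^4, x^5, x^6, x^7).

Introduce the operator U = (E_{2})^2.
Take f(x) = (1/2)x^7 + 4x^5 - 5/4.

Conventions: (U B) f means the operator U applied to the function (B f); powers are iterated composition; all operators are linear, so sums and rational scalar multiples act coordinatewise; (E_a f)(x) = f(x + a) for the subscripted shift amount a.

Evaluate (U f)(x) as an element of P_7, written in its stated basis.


the image equals g(x) = (1/2)x^7 + 14x^6 + 172x^5 + 1200x^4 + 5120x^3 + 13312x^2 + 19456x + 49147/4

E_{2} f = (1/2)x^7 + 7x^6 + 46x^5 + 180x^4 + 440x^3 + 656x^2 + 544x + 763/4
E_{2} E_{2} f = (1/2)x^7 + 14x^6 + 172x^5 + 1200x^4 + 5120x^3 + 13312x^2 + 19456x + 49147/4


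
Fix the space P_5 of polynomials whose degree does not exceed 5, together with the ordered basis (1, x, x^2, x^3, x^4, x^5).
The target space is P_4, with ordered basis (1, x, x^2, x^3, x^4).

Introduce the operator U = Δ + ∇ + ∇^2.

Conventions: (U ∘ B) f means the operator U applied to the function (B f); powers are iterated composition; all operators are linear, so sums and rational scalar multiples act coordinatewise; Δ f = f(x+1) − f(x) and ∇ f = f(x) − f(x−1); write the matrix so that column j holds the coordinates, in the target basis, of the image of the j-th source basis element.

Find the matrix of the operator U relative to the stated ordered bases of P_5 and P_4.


the matrix is [[0, 2, 2, -4, 14, -28]; [0, 0, 4, 6, -16, 70]; [0, 0, 0, 6, 12, -40]; [0, 0, 0, 0, 8, 20]; [0, 0, 0, 0, 0, 10]] (rows listed top to bottom)

image of 1: 0
image of x: 2
image of x^2: 4x + 2
image of x^3: 6x^2 + 6x - 4
image of x^4: 8x^3 + 12x^2 - 16x + 14
image of x^5: 10x^4 + 20x^3 - 40x^2 + 70x - 28
each image's coordinates form column j of the matrix


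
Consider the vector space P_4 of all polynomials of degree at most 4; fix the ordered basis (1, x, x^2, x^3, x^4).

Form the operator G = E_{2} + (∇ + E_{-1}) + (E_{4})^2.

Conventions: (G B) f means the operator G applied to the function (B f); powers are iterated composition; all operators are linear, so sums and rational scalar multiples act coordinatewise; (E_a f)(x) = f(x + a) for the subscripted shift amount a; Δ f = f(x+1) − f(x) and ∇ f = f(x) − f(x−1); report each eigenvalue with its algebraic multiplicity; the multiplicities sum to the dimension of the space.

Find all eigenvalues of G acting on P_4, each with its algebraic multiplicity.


image of 1: 3
image of x: 3x + 10
image of x^2: 3x^2 + 20x + 68
image of x^3: 3x^3 + 30x^2 + 204x + 520
image of x^4: 3x^4 + 40x^3 + 408x^2 + 2080x + 4112
the matrix is upper triangular; its diagonal is (3, 3, 3, 3, 3)
for a triangular matrix the eigenvalues are the diagonal entries, with algebraic multiplicity their repetition count

λ = 3 (multiplicity 5)


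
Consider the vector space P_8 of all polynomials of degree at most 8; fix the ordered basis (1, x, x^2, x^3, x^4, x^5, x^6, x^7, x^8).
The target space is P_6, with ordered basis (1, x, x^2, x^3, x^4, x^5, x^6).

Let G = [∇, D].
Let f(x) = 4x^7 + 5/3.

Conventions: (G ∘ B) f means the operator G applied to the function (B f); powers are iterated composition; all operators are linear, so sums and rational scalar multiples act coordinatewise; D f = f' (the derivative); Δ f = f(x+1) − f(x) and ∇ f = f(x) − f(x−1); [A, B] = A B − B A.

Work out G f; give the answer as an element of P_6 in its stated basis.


the result is g(x) = 0

D f = 28x^6
∇ D f = 168x^5 - 420x^4 + 560x^3 - 420x^2 + 168x - 28
∇ f = 28x^6 - 84x^5 + 140x^4 - 140x^3 + 84x^2 - 28x + 4
D ∇ f = 168x^5 - 420x^4 + 560x^3 - 420x^2 + 168x - 28
[∇, D] f = 0


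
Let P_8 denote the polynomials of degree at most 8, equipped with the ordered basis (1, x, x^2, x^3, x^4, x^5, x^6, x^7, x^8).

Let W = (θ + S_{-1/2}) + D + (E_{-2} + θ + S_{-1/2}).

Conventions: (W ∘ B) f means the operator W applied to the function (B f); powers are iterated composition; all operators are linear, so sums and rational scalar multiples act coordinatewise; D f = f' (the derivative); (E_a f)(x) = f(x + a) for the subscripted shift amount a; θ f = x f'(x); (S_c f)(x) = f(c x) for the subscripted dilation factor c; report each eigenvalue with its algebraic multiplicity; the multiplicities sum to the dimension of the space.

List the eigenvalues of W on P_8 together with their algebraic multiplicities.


image of 1: 3
image of x: 2x - 1
image of x^2: (11/2)x^2 - 2x + 4
image of x^3: (27/4)x^3 - 3x^2 + 12x - 8
image of x^4: (73/8)x^4 - 4x^3 + 24x^2 - 32x + 16
image of x^5: (175/16)x^5 - 5x^4 + 40x^3 - 80x^2 + 80x - 32
image of x^6: (417/32)x^6 - 6x^5 + 60x^4 - 160x^3 + 240x^2 - 192x + 64
image of x^7: (959/64)x^7 - 7x^6 + 84x^5 - 280x^4 + 560x^3 - 672x^2 + 448x - 128
image of x^8: (2177/128)x^8 - 8x^7 + 112x^6 - 448x^5 + 1120x^4 - 1792x^3 + 1792x^2 - 1024x + 256
the matrix is upper triangular; its diagonal is (3, 2, 11/2, 27/4, 73/8, 175/16, 417/32, 959/64, 2177/128)
for a triangular matrix the eigenvalues are the diagonal entries, with algebraic multiplicity their repetition count

λ = 2 (multiplicity 1), λ = 3 (multiplicity 1), λ = 11/2 (multiplicity 1), λ = 27/4 (multiplicity 1), λ = 73/8 (multiplicity 1), λ = 175/16 (multiplicity 1), λ = 417/32 (multiplicity 1), λ = 959/64 (multiplicity 1), λ = 2177/128 (multiplicity 1)


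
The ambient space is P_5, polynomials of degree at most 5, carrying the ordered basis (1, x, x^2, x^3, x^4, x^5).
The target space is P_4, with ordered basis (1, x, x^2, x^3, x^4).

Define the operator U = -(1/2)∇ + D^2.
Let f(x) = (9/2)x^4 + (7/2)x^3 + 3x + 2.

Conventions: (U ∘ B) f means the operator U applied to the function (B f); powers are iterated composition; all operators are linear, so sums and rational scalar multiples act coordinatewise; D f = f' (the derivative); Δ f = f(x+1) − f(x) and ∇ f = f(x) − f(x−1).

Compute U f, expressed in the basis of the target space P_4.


∇ f = 18x^3 - (33/2)x^2 + (15/2)x + 2
(-(1/2)∇) f = -9x^3 + (33/4)x^2 - (15/4)x - 1
D f = 18x^3 + (21/2)x^2 + 3
D D f = 54x^2 + 21x
(-(1/2)∇ + D^2) f = -9x^3 + (249/4)x^2 + (69/4)x - 1

the result is g(x) = -9x^3 + (249/4)x^2 + (69/4)x - 1


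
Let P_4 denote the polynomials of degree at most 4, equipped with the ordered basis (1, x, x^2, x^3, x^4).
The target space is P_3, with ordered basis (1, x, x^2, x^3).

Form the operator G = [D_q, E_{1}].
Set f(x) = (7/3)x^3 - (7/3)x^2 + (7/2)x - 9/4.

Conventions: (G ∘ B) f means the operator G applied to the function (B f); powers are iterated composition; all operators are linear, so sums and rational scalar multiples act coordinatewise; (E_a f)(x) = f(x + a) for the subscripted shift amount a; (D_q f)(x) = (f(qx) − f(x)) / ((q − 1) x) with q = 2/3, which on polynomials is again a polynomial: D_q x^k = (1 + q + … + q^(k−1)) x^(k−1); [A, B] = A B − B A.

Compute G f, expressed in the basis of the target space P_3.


the image equals g(x) = (49/27)x + 35/27

E_{1} f = (7/3)x^3 + (14/3)x^2 + (35/6)x + 5/4
D_q E_{1} f = (133/27)x^2 + (70/9)x + 35/6
D_q f = (133/27)x^2 - (35/9)x + 7/2
E_{1} D_q f = (133/27)x^2 + (161/27)x + 245/54
[D_q, E_{1}] f = (49/27)x + 35/27


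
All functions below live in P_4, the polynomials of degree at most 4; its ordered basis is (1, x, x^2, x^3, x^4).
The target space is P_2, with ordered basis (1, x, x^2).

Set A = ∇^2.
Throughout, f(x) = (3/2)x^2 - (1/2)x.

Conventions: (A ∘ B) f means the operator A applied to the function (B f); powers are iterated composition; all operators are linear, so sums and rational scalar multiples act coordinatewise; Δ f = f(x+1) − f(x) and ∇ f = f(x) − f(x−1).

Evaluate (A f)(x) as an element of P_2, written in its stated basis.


∇ f = 3x - 2
∇ ∇ f = 3

the result is g(x) = 3


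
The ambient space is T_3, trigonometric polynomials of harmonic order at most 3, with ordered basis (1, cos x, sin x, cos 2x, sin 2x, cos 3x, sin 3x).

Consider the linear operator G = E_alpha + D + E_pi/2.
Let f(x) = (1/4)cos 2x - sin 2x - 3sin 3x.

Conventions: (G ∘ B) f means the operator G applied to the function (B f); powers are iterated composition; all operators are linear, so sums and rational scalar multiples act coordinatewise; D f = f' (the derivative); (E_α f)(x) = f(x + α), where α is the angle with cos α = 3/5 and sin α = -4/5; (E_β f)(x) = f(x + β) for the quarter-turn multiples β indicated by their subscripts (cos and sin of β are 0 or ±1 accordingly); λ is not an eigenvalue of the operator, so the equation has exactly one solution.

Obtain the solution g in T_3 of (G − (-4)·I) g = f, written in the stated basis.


write g with unknown coordinates in the stated basis and equate coefficients in (G − (-4)·I) g = f
solving from the highest basis element down gives g = (43/212)cos 2x - (123/424)sin 2x + (618/1513)cos 3x - (1149/1513)sin 3x
check: G g = -(119/212)cos 2x + (17/106)sin 2x - (2472/1513)cos 3x + (57/1513)sin 3x
so G g − (-4)·g = (1/4)cos 2x - sin 2x - 3sin 3x = f ✓

the image equals g(x) = (43/212)cos 2x - (123/424)sin 2x + (618/1513)cos 3x - (1149/1513)sin 3x


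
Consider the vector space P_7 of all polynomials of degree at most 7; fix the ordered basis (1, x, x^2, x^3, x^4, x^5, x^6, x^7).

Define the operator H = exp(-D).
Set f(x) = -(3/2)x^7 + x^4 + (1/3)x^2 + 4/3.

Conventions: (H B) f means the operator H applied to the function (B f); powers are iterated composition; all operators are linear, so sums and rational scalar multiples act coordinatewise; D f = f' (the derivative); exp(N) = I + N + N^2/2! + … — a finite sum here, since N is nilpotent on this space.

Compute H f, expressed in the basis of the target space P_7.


the result is g(x) = -(3/2)x^7 + (21/2)x^6 - (63/2)x^5 + (107/2)x^4 - (113/2)x^3 + (227/6)x^2 - (91/6)x + 25/6

order-1 term: (21/2)x^6 - 4x^3 - (2/3)x
order-2 term: -(63/2)x^5 + 6x^2 + 1/3
order-3 term: (105/2)x^4 - 4x
order-4 term: -(105/2)x^3 + 1
order-5 term: (63/2)x^2
order-6 term: -(21/2)x
order-7 term: 3/2
the series for exp(-D) f terminates at order 7
exp(-D) f = -(3/2)x^7 + (21/2)x^6 - (63/2)x^5 + (107/2)x^4 - (113/2)x^3 + (227/6)x^2 - (91/6)x + 25/6


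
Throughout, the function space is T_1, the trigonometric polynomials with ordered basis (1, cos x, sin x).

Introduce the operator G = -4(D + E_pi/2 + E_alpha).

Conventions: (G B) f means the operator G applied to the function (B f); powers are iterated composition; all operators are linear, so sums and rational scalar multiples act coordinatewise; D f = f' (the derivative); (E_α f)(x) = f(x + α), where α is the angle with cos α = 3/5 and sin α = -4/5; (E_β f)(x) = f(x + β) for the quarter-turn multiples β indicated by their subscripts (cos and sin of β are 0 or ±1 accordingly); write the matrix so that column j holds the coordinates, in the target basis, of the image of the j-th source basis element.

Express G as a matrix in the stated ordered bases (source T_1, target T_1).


the matrix is [[-8, 0, 0]; [0, -12/5, -24/5]; [0, 24/5, -12/5]] (rows listed top to bottom)

image of 1: -8
image of cos x: -(12/5)cos x + (24/5)sin x
image of sin x: -(24/5)cos x - (12/5)sin x
each image's coordinates form column j of the matrix


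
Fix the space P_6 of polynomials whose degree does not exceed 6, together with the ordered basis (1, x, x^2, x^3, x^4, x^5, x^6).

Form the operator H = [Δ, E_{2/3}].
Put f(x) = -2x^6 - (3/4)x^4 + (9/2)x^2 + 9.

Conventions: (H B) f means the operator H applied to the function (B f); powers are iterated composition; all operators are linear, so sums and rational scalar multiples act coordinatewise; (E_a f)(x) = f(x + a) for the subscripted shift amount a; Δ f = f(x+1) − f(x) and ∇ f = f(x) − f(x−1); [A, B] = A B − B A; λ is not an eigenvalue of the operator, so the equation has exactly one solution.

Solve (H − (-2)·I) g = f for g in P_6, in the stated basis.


write g with unknown coordinates in the stated basis and equate coefficients in (H − (-2)·I) g = f
solving from the highest basis element down gives g = -x^6 - (3/8)x^4 + (9/4)x^2 + 9/2
check: H g = 0
so H g − (-2)·g = -2x^6 - (3/4)x^4 + (9/2)x^2 + 9 = f ✓

the image equals g(x) = -x^6 - (3/8)x^4 + (9/4)x^2 + 9/2


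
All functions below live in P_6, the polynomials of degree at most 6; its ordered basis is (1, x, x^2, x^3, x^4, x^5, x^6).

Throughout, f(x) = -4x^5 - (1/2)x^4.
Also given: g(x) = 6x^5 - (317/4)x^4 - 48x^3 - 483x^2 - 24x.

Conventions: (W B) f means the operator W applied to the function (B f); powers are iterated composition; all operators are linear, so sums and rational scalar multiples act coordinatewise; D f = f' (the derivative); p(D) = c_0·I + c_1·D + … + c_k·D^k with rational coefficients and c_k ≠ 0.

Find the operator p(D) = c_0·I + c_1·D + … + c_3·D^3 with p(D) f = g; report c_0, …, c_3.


D^0 f = -4x^5 - (1/2)x^4
D^1 f = -20x^4 - 2x^3
D^2 f = -80x^3 - 6x^2
D^3 f = -240x^2 - 12x
matching coefficients of g against c_0 f + c_1 Df + … from the top degree down determines the c_i
solution: c_0 = -3/2, c_1 = 4, c_2 = 1/2, c_3 = 2

p(D) = -(3/2)·I + 4·D + (1/2)·D^2 + 2·D^3, i.e. c_0 = -3/2, c_1 = 4, c_2 = 1/2, c_3 = 2


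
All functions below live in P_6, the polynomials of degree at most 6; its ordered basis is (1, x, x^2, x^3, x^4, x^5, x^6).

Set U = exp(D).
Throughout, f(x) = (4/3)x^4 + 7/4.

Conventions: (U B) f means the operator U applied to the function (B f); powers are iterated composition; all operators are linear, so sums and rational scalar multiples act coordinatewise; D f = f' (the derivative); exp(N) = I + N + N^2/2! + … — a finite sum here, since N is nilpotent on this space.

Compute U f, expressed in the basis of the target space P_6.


order-1 term: (16/3)x^3
order-2 term: 8x^2
order-3 term: (16/3)x
order-4 term: 4/3
the series for exp(D) f terminates at order 4
exp(D) f = (4/3)x^4 + (16/3)x^3 + 8x^2 + (16/3)x + 37/12

the image equals g(x) = (4/3)x^4 + (16/3)x^3 + 8x^2 + (16/3)x + 37/12


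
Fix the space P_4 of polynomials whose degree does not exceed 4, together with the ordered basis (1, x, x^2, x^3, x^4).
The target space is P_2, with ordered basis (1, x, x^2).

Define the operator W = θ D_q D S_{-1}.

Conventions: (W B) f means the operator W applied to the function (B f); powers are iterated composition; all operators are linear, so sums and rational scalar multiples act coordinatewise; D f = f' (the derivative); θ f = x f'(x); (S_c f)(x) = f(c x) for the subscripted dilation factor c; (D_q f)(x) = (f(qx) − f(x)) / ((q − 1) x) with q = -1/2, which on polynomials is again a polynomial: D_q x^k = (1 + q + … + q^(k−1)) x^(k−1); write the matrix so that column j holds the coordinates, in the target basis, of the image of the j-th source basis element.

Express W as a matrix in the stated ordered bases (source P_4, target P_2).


the matrix is [[0, 0, 0, 0, 0]; [0, 0, 0, -3/2, 0]; [0, 0, 0, 0, 6]] (rows listed top to bottom)

image of 1: 0
image of x: 0
image of x^2: 0
image of x^3: -(3/2)x
image of x^4: 6x^2
each image's coordinates form column j of the matrix


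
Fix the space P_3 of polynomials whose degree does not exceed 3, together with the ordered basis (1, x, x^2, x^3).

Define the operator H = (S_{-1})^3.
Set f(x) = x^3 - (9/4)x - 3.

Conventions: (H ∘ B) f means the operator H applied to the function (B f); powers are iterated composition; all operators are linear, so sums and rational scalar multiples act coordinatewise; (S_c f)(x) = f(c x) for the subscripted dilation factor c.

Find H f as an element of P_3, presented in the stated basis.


the result is g(x) = -x^3 + (9/4)x - 3

S_{-1} f = -x^3 + (9/4)x - 3
S_{-1} S_{-1} f = x^3 - (9/4)x - 3
S_{-1} S_{-1} S_{-1} f = -x^3 + (9/4)x - 3


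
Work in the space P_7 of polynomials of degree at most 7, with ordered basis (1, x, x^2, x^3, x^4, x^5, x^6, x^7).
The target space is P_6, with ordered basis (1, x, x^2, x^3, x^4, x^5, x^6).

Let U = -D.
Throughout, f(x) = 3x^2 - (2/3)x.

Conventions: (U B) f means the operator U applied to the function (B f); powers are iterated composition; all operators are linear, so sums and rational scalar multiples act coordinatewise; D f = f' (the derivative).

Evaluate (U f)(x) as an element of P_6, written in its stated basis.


D f = 6x - 2/3
(-D) f = -6x + 2/3

the image equals g(x) = -6x + 2/3


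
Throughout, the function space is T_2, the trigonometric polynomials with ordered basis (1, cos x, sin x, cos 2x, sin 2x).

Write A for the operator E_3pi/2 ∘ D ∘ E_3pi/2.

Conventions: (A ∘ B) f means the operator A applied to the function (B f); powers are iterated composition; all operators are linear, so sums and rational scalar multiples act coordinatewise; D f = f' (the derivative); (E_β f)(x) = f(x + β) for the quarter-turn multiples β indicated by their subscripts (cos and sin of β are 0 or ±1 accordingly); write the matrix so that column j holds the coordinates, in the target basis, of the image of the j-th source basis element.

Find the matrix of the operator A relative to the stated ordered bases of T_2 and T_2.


the matrix is [[0, 0, 0, 0, 0]; [0, 0, -1, 0, 0]; [0, 1, 0, 0, 0]; [0, 0, 0, 0, 2]; [0, 0, 0, -2, 0]] (rows listed top to bottom)

image of 1: 0
image of cos x: sin x
image of sin x: -cos x
image of cos 2x: -2sin 2x
image of sin 2x: 2cos 2x
each image's coordinates form column j of the matrix


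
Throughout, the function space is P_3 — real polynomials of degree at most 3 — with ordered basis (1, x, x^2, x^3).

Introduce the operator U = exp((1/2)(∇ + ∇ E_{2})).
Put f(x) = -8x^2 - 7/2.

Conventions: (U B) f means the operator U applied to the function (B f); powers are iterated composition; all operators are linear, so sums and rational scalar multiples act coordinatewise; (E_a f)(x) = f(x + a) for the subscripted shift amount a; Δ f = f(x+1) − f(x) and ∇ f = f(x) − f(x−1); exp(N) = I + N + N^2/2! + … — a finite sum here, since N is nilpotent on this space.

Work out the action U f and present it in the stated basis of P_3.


the result is g(x) = -8x^2 - 16x - 39/2

order-1 term: -16x - 8
order-2 term: -8
the series for exp((1/2)(∇ + ∇ E_{2})) f terminates at order 2
exp((1/2)(∇ + ∇ E_{2})) f = -8x^2 - 16x - 39/2


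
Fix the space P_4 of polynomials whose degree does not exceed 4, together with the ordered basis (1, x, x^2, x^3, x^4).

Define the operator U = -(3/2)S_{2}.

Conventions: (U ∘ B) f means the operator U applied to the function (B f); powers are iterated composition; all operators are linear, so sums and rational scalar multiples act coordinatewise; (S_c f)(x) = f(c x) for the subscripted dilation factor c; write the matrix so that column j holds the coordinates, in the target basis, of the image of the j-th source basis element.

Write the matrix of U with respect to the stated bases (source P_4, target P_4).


image of 1: -3/2
image of x: -3x
image of x^2: -6x^2
image of x^3: -12x^3
image of x^4: -24x^4
each image's coordinates form column j of the matrix

the matrix is [[-3/2, 0, 0, 0, 0]; [0, -3, 0, 0, 0]; [0, 0, -6, 0, 0]; [0, 0, 0, -12, 0]; [0, 0, 0, 0, -24]] (rows listed top to bottom)
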